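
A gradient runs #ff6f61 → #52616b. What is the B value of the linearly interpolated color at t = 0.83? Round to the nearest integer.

105

B₁ = 97 (from #ff6f61), B₂ = 107 (from #52616b).
B = 97 + 0.83 × (107 − 97) = 105.3 → 105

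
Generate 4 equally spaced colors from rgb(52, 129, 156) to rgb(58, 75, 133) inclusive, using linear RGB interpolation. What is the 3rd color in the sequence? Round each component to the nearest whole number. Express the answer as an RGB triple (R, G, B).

With 4 swatches and endpoints inclusive, swatch 3 sits at t = (3 − 1)/(4 − 1) = 2/3 ≈ 0.6667.
R = 52 + 0.6667 × (58 − 52) = 56 → 56
G = 129 + 0.6667 × (75 − 129) = 92.998 → 93
B = 156 + 0.6667 × (133 − 156) = 140.666 → 141

(56, 93, 141)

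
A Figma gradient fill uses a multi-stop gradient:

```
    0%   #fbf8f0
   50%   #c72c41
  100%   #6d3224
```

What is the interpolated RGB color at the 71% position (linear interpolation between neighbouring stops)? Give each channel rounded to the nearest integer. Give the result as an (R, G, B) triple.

(161, 47, 53)

71% lies between the 50% and 100% stops, so the local fraction is t = (71 − 50)/(100 − 50) = 21/50 ≈ 0.42.
#c72c41 → (199, 44, 65); #6d3224 → (109, 50, 36).
R = 199 + 0.42 × (109 − 199) = 161.2 → 161
G = 44 + 0.42 × (50 − 44) = 46.52 → 47
B = 65 + 0.42 × (36 − 65) = 52.82 → 53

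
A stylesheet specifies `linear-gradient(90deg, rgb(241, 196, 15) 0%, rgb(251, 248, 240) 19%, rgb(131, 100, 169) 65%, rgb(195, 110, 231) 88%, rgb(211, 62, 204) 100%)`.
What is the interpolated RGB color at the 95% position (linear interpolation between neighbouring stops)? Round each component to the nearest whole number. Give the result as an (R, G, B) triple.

95% lies between the 88% and 100% stops, so the local fraction is t = (95 − 88)/(100 − 88) = 7/12 ≈ 0.5833.
R = 195 + 0.5833 × (211 − 195) = 204.333 → 204
G = 110 + 0.5833 × (62 − 110) = 82.002 → 82
B = 231 + 0.5833 × (204 − 231) = 215.251 → 215

(204, 82, 215)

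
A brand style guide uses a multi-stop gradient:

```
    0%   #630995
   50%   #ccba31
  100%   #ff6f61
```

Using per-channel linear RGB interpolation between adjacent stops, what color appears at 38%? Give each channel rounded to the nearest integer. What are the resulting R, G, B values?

(179, 144, 73)

38% lies between the 0% and 50% stops, so the local fraction is t = (38 − 0)/(50 − 0) = 38/50 ≈ 0.76.
#630995 → (99, 9, 149); #ccba31 → (204, 186, 49).
R = 99 + 0.76 × (204 − 99) = 178.8 → 179
G = 9 + 0.76 × (186 − 9) = 143.52 → 144
B = 149 + 0.76 × (49 − 149) = 73 → 73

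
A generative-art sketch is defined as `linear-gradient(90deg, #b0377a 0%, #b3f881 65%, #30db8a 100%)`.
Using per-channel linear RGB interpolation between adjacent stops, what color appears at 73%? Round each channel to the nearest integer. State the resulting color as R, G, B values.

73% lies between the 65% and 100% stops, so the local fraction is t = (73 − 65)/(100 − 65) = 8/35 ≈ 0.2286.
#b3f881 → (179, 248, 129); #30db8a → (48, 219, 138).
R = 179 + 0.2286 × (48 − 179) = 149.053 → 149
G = 248 + 0.2286 × (219 − 248) = 241.371 → 241
B = 129 + 0.2286 × (138 − 129) = 131.057 → 131

(149, 241, 131)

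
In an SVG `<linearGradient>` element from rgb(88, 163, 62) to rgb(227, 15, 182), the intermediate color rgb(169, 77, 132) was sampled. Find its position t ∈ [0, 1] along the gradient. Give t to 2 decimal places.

Invert the lerp on the G channel (largest span, 148): t = (77 − 163) / (15 − 163) = -86/-148 = 0.58108.
Check on R: (169 − 88)/(227 − 88) = 0.5827 ✓

0.58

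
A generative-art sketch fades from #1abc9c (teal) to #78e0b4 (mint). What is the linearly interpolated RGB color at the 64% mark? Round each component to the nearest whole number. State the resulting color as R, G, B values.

(86, 211, 171)

#1abc9c → (26, 188, 156); #78e0b4 → (120, 224, 180).
64% corresponds to t = 0.64.
R = 26 + 0.64 × (120 − 26) = 26 + 0.64 × 94 = 86.16 → 86
G = 188 + 0.64 × (224 − 188) = 188 + 0.64 × 36 = 211.04 → 211
B = 156 + 0.64 × (180 − 156) = 156 + 0.64 × 24 = 171.36 → 171
So the blended color is (86, 211, 171), about #56d3ab.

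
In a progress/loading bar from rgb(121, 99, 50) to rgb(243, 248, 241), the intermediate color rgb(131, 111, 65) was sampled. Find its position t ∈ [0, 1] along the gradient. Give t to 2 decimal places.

Invert the lerp on the B channel (largest span, 191): t = (65 − 50) / (241 − 50) = 15/191 = 0.078534.
Check on R: (131 − 121)/(243 − 121) = 0.08197 ✓

0.08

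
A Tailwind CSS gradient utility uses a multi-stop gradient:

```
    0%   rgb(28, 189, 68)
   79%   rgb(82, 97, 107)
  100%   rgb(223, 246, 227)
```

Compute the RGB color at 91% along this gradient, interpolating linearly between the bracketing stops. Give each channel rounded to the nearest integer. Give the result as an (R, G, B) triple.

(163, 182, 176)

91% lies between the 79% and 100% stops, so the local fraction is t = (91 − 79)/(100 − 79) = 12/21 ≈ 0.5714.
R = 82 + 0.5714 × (223 − 82) = 162.567 → 163
G = 97 + 0.5714 × (246 − 97) = 182.139 → 182
B = 107 + 0.5714 × (227 − 107) = 175.568 → 176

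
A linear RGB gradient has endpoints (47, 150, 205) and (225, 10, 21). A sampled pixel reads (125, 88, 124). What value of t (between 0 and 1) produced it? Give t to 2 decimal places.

0.44

Invert the lerp on the B channel (largest span, 184): t = (124 − 205) / (21 − 205) = -81/-184 = 0.44022.
Check on R: (125 − 47)/(225 − 47) = 0.4382 ✓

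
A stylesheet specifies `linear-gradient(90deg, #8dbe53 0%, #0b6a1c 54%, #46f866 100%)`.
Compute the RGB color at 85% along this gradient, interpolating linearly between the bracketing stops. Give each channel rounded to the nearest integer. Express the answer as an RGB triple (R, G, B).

(51, 202, 78)

85% lies between the 54% and 100% stops, so the local fraction is t = (85 − 54)/(100 − 54) = 31/46 ≈ 0.6739.
#0b6a1c → (11, 106, 28); #46f866 → (70, 248, 102).
R = 11 + 0.6739 × (70 − 11) = 50.76 → 51
G = 106 + 0.6739 × (248 − 106) = 201.694 → 202
B = 28 + 0.6739 × (102 − 28) = 77.869 → 78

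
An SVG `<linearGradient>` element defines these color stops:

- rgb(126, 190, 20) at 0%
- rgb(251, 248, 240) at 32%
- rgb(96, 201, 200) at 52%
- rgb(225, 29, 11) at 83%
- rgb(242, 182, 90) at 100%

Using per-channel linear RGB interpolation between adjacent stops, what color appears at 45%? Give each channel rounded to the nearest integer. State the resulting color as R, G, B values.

(150, 217, 214)

45% lies between the 32% and 52% stops, so the local fraction is t = (45 − 32)/(52 − 32) = 13/20 ≈ 0.65.
R = 251 + 0.65 × (96 − 251) = 150.25 → 150
G = 248 + 0.65 × (201 − 248) = 217.45 → 217
B = 240 + 0.65 × (200 − 240) = 214 → 214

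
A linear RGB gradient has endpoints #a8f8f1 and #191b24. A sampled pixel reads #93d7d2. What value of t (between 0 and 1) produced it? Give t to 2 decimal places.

Invert the lerp on the G channel (largest span, 221): t = (215 − 248) / (27 − 248) = -33/-221 = 0.14932.
Check on R: (147 − 168)/(25 − 168) = 0.1469 ✓

0.15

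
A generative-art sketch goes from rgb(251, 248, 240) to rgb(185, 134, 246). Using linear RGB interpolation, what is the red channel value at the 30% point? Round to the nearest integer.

231

R = 251 + 0.3 × (185 − 251) = 231.2 → 231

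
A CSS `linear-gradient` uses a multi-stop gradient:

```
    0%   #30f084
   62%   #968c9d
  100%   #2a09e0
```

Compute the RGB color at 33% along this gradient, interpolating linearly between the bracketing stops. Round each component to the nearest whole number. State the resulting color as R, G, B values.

33% lies between the 0% and 62% stops, so the local fraction is t = (33 − 0)/(62 − 0) = 33/62 ≈ 0.5323.
#30f084 → (48, 240, 132); #968c9d → (150, 140, 157).
R = 48 + 0.5323 × (150 − 48) = 102.295 → 102
G = 240 + 0.5323 × (140 − 240) = 186.77 → 187
B = 132 + 0.5323 × (157 − 132) = 145.308 → 145

(102, 187, 145)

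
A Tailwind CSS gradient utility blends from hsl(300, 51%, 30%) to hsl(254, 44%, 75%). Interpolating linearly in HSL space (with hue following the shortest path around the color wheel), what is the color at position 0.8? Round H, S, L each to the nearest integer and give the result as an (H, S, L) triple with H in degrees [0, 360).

Hue arc: Δh = 254 − 300 = -46° (|Δh| ≤ 180, already the shorter path).
H = 300 + 0.8 × (-46) = 263.2 → 263°
S = 51 + 0.8 × (44 − 51) = 45.4 → 45%
L = 30 + 0.8 × (75 − 30) = 66 → 66%

(263, 45, 66)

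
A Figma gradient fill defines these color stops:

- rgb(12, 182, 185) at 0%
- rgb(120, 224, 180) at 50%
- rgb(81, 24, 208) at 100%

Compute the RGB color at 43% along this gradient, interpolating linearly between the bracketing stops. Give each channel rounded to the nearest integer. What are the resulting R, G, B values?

43% lies between the 0% and 50% stops, so the local fraction is t = (43 − 0)/(50 − 0) = 43/50 ≈ 0.86.
R = 12 + 0.86 × (120 − 12) = 104.88 → 105
G = 182 + 0.86 × (224 − 182) = 218.12 → 218
B = 185 + 0.86 × (180 − 185) = 180.7 → 181

(105, 218, 181)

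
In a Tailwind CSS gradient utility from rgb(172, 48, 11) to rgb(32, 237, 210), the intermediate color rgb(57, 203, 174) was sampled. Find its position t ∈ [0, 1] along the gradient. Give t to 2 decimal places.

0.82

Invert the lerp on the B channel (largest span, 199): t = (174 − 11) / (210 − 11) = 163/199 = 0.8191.
Check on R: (57 − 172)/(32 − 172) = 0.8214 ✓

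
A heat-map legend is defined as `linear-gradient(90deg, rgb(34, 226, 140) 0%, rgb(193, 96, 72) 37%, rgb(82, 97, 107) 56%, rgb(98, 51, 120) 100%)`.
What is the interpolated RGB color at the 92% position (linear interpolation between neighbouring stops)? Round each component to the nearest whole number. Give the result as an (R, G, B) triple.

92% lies between the 56% and 100% stops, so the local fraction is t = (92 − 56)/(100 − 56) = 36/44 ≈ 0.8182.
R = 82 + 0.8182 × (98 − 82) = 95.091 → 95
G = 97 + 0.8182 × (51 − 97) = 59.363 → 59
B = 107 + 0.8182 × (120 − 107) = 117.637 → 118

(95, 59, 118)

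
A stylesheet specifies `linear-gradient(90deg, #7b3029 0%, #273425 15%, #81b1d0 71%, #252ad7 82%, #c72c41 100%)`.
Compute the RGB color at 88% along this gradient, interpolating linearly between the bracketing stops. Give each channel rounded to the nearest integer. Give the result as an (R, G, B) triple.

88% lies between the 82% and 100% stops, so the local fraction is t = (88 − 82)/(100 − 82) = 6/18 ≈ 0.3333.
#252ad7 → (37, 42, 215); #c72c41 → (199, 44, 65).
R = 37 + 0.3333 × (199 − 37) = 90.995 → 91
G = 42 + 0.3333 × (44 − 42) = 42.667 → 43
B = 215 + 0.3333 × (65 − 215) = 165.005 → 165

(91, 43, 165)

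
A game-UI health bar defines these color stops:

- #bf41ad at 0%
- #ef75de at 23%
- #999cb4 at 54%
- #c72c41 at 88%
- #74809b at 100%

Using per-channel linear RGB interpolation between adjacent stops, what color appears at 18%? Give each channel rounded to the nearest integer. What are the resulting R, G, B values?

18% lies between the 0% and 23% stops, so the local fraction is t = (18 − 0)/(23 − 0) = 18/23 ≈ 0.7826.
#bf41ad → (191, 65, 173); #ef75de → (239, 117, 222).
R = 191 + 0.7826 × (239 − 191) = 228.565 → 229
G = 65 + 0.7826 × (117 − 65) = 105.695 → 106
B = 173 + 0.7826 × (222 − 173) = 211.347 → 211

(229, 106, 211)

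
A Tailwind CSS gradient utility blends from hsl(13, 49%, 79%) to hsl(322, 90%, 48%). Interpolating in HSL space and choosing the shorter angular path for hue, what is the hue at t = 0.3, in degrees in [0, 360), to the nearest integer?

Hue: 322 − 13 = 309°, but |309| > 180 so the shorter arc goes the other way: Δh = 309 − 360 = -51°.
H = 13 + 0.3 × (-51) = -2.3 → -2 → -2 mod 360 = 358°

358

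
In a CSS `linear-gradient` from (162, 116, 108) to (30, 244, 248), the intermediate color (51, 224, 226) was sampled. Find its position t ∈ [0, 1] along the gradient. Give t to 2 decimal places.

Invert the lerp on the B channel (largest span, 140): t = (226 − 108) / (248 − 108) = 118/140 = 0.84286.
Check on R: (51 − 162)/(30 − 162) = 0.8409 ✓

0.84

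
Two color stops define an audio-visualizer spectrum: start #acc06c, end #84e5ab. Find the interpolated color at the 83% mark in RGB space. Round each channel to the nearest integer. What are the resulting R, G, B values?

#acc06c → (172, 192, 108); #84e5ab → (132, 229, 171).
83% corresponds to t = 0.83.
R = 172 + 0.83 × (132 − 172) = 172 + 0.83 × -40 = 138.8 → 139
G = 192 + 0.83 × (229 − 192) = 192 + 0.83 × 37 = 222.71 → 223
B = 108 + 0.83 × (171 − 108) = 108 + 0.83 × 63 = 160.29 → 160

(139, 223, 160)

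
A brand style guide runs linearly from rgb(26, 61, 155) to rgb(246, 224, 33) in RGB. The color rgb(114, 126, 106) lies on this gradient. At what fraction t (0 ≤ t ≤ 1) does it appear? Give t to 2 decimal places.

Invert the lerp on the R channel (largest span, 220): t = (114 − 26) / (246 − 26) = 88/220 = 0.4.
Check on G: (126 − 61)/(224 − 61) = 0.3988 ✓

0.40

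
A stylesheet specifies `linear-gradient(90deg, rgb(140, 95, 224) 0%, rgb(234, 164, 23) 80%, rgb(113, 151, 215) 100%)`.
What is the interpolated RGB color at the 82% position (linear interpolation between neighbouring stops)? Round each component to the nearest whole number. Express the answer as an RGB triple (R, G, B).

82% lies between the 80% and 100% stops, so the local fraction is t = (82 − 80)/(100 − 80) = 2/20 ≈ 0.1.
R = 234 + 0.1 × (113 − 234) = 221.9 → 222
G = 164 + 0.1 × (151 − 164) = 162.7 → 163
B = 23 + 0.1 × (215 − 23) = 42.2 → 42

(222, 163, 42)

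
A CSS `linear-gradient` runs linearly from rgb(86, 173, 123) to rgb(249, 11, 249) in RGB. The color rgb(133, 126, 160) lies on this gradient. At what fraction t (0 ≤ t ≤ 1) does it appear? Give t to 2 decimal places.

0.29

Invert the lerp on the R channel (largest span, 163): t = (133 − 86) / (249 − 86) = 47/163 = 0.28834.
Check on G: (126 − 173)/(11 − 173) = 0.2901 ✓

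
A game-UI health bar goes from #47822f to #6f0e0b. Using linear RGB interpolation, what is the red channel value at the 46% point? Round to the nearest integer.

89

R₁ = 71 (from #47822f), R₂ = 111 (from #6f0e0b).
R = 71 + 0.46 × (111 − 71) = 89.4 → 89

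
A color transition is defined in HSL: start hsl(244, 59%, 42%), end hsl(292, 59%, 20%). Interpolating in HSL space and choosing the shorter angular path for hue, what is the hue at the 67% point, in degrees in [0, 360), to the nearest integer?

Hue arc: Δh = 292 − 244 = 48° (|Δh| ≤ 180, already the shorter path).
H = 244 + 0.67 × (48) = 276.16 → 276°

276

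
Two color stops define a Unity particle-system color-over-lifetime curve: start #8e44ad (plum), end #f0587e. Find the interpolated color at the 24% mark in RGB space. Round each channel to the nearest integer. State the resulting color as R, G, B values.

#8e44ad → (142, 68, 173); #f0587e → (240, 88, 126).
24% corresponds to t = 0.24.
R = 142 + 0.24 × (240 − 142) = 142 + 0.24 × 98 = 165.52 → 166
G = 68 + 0.24 × (88 − 68) = 68 + 0.24 × 20 = 72.8 → 73
B = 173 + 0.24 × (126 − 173) = 173 + 0.24 × -47 = 161.72 → 162

(166, 73, 162)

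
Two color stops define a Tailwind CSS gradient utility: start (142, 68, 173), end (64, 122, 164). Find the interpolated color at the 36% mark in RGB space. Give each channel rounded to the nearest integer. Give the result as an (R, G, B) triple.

(114, 87, 170)

36% corresponds to t = 0.36.
R = 142 + 0.36 × (64 − 142) = 142 + 0.36 × -78 = 113.92 → 114
G = 68 + 0.36 × (122 − 68) = 68 + 0.36 × 54 = 87.44 → 87
B = 173 + 0.36 × (164 − 173) = 173 + 0.36 × -9 = 169.76 → 170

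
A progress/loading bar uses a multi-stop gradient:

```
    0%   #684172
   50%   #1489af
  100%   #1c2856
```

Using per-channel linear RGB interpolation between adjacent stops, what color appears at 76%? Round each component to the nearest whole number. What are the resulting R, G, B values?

(24, 87, 129)

76% lies between the 50% and 100% stops, so the local fraction is t = (76 − 50)/(100 − 50) = 26/50 ≈ 0.52.
#1489af → (20, 137, 175); #1c2856 → (28, 40, 86).
R = 20 + 0.52 × (28 − 20) = 24.16 → 24
G = 137 + 0.52 × (40 − 137) = 86.56 → 87
B = 175 + 0.52 × (86 − 175) = 128.72 → 129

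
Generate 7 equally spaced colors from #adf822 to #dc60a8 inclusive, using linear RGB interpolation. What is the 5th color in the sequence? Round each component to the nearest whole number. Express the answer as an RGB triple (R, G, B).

(204, 147, 123)

With 7 swatches and endpoints inclusive, swatch 5 sits at t = (5 − 1)/(7 − 1) = 4/6 ≈ 0.6667.
#adf822 → (173, 248, 34); #dc60a8 → (220, 96, 168).
R = 173 + 0.6667 × (220 − 173) = 204.335 → 204
G = 248 + 0.6667 × (96 − 248) = 146.662 → 147
B = 34 + 0.6667 × (168 − 34) = 123.338 → 123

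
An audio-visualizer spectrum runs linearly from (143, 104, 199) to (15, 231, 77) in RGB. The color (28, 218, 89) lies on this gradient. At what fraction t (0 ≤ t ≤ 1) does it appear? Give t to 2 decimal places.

0.90

Invert the lerp on the R channel (largest span, 128): t = (28 − 143) / (15 − 143) = -115/-128 = 0.89844.
Check on G: (218 − 104)/(231 − 104) = 0.8976 ✓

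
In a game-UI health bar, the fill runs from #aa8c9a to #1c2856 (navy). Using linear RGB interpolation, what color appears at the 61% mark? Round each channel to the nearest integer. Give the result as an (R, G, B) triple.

#aa8c9a → (170, 140, 154); #1c2856 → (28, 40, 86).
61% corresponds to t = 0.61.
R = 170 + 0.61 × (28 − 170) = 170 + 0.61 × -142 = 83.38 → 83
G = 140 + 0.61 × (40 − 140) = 140 + 0.61 × -100 = 79 → 79
B = 154 + 0.61 × (86 − 154) = 154 + 0.61 × -68 = 112.52 → 113

(83, 79, 113)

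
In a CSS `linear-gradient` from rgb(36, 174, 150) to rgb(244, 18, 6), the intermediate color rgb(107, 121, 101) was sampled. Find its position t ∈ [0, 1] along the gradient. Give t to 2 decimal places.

Invert the lerp on the R channel (largest span, 208): t = (107 − 36) / (244 − 36) = 71/208 = 0.34135.
Check on G: (121 − 174)/(18 − 174) = 0.3397 ✓

0.34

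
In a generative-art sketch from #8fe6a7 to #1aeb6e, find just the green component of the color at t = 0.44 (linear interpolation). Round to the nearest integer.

G₁ = 230 (from #8fe6a7), G₂ = 235 (from #1aeb6e).
G = 230 + 0.44 × (235 − 230) = 232.2 → 232

232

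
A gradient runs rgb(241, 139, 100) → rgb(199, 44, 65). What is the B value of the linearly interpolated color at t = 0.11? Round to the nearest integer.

96

B = 100 + 0.11 × (65 − 100) = 96.15 → 96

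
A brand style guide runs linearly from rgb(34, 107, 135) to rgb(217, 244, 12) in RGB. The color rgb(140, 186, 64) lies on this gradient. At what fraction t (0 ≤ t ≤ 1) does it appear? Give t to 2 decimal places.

Invert the lerp on the R channel (largest span, 183): t = (140 − 34) / (217 − 34) = 106/183 = 0.57923.
Check on G: (186 − 107)/(244 − 107) = 0.5766 ✓

0.58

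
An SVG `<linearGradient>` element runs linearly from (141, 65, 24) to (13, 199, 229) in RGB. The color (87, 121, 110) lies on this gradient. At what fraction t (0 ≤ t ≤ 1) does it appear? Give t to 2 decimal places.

0.42

Invert the lerp on the B channel (largest span, 205): t = (110 − 24) / (229 − 24) = 86/205 = 0.41951.
Check on R: (87 − 141)/(13 − 141) = 0.4219 ✓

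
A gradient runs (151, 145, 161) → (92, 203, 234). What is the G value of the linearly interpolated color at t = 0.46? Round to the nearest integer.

G = 145 + 0.46 × (203 − 145) = 171.68 → 172

172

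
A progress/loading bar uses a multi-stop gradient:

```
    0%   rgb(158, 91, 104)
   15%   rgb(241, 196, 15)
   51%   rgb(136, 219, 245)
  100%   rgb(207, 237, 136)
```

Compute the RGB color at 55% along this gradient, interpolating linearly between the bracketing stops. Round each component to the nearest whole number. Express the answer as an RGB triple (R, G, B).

(142, 220, 236)

55% lies between the 51% and 100% stops, so the local fraction is t = (55 − 51)/(100 − 51) = 4/49 ≈ 0.0816.
R = 136 + 0.0816 × (207 − 136) = 141.794 → 142
G = 219 + 0.0816 × (237 − 219) = 220.469 → 220
B = 245 + 0.0816 × (136 − 245) = 236.106 → 236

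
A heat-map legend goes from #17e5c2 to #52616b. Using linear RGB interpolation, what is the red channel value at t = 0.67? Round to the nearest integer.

63

R₁ = 23 (from #17e5c2), R₂ = 82 (from #52616b).
R = 23 + 0.67 × (82 − 23) = 62.53 → 63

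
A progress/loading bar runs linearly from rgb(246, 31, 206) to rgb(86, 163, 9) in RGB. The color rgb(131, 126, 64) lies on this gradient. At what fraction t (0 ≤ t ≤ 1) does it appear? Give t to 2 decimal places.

0.72

Invert the lerp on the B channel (largest span, 197): t = (64 − 206) / (9 − 206) = -142/-197 = 0.72081.
Check on R: (131 − 246)/(86 − 246) = 0.7188 ✓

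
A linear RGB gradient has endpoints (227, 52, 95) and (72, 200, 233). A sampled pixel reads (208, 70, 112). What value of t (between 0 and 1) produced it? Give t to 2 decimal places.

Invert the lerp on the R channel (largest span, 155): t = (208 − 227) / (72 − 227) = -19/-155 = 0.12258.
Check on G: (70 − 52)/(200 − 52) = 0.1216 ✓

0.12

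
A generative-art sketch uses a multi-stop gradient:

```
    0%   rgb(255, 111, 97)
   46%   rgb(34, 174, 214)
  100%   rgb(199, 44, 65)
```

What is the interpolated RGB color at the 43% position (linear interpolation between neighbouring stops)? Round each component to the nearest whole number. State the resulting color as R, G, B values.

(48, 170, 206)

43% lies between the 0% and 46% stops, so the local fraction is t = (43 − 0)/(46 − 0) = 43/46 ≈ 0.9348.
R = 255 + 0.9348 × (34 − 255) = 48.409 → 48
G = 111 + 0.9348 × (174 − 111) = 169.892 → 170
B = 97 + 0.9348 × (214 − 97) = 206.372 → 206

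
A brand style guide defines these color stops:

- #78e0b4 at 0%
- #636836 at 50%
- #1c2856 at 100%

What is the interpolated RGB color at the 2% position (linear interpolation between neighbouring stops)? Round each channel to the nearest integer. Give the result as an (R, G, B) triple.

(119, 219, 175)

2% lies between the 0% and 50% stops, so the local fraction is t = (2 − 0)/(50 − 0) = 2/50 ≈ 0.04.
#78e0b4 → (120, 224, 180); #636836 → (99, 104, 54).
R = 120 + 0.04 × (99 − 120) = 119.16 → 119
G = 224 + 0.04 × (104 − 224) = 219.2 → 219
B = 180 + 0.04 × (54 − 180) = 174.96 → 175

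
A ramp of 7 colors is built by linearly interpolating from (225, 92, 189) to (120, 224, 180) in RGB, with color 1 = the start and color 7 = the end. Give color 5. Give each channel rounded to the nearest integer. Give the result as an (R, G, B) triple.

(155, 180, 183)

With 7 swatches and endpoints inclusive, swatch 5 sits at t = (5 − 1)/(7 − 1) = 4/6 ≈ 0.6667.
R = 225 + 0.6667 × (120 − 225) = 154.996 → 155
G = 92 + 0.6667 × (224 − 92) = 180.004 → 180
B = 189 + 0.6667 × (180 − 189) = 183 → 183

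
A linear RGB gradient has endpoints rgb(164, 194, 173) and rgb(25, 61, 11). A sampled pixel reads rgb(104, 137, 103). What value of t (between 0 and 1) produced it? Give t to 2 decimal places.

Invert the lerp on the B channel (largest span, 162): t = (103 − 173) / (11 − 173) = -70/-162 = 0.4321.
Check on R: (104 − 164)/(25 − 164) = 0.4317 ✓

0.43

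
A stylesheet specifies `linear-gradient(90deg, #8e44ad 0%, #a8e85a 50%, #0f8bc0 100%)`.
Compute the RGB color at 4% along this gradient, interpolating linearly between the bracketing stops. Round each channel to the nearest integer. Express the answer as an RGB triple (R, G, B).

4% lies between the 0% and 50% stops, so the local fraction is t = (4 − 0)/(50 − 0) = 4/50 ≈ 0.08.
#8e44ad → (142, 68, 173); #a8e85a → (168, 232, 90).
R = 142 + 0.08 × (168 − 142) = 144.08 → 144
G = 68 + 0.08 × (232 − 68) = 81.12 → 81
B = 173 + 0.08 × (90 − 173) = 166.36 → 166

(144, 81, 166)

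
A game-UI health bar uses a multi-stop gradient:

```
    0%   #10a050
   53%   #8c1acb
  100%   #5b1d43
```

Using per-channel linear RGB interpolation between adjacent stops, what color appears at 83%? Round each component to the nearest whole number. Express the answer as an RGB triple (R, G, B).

83% lies between the 53% and 100% stops, so the local fraction is t = (83 − 53)/(100 − 53) = 30/47 ≈ 0.6383.
#8c1acb → (140, 26, 203); #5b1d43 → (91, 29, 67).
R = 140 + 0.6383 × (91 − 140) = 108.723 → 109
G = 26 + 0.6383 × (29 − 26) = 27.915 → 28
B = 203 + 0.6383 × (67 − 203) = 116.191 → 116

(109, 28, 116)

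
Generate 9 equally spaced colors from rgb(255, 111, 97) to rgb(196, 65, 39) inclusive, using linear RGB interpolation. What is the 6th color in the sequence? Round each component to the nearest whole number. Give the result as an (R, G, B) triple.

(218, 82, 61)

With 9 swatches and endpoints inclusive, swatch 6 sits at t = (6 − 1)/(9 − 1) = 5/8 ≈ 0.625.
R = 255 + 0.625 × (196 − 255) = 218.125 → 218
G = 111 + 0.625 × (65 − 111) = 82.25 → 82
B = 97 + 0.625 × (39 − 97) = 60.75 → 61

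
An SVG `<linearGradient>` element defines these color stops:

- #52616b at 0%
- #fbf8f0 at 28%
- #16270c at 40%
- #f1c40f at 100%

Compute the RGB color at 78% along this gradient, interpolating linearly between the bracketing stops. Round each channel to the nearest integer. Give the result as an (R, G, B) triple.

78% lies between the 40% and 100% stops, so the local fraction is t = (78 − 40)/(100 − 40) = 38/60 ≈ 0.6333.
#16270c → (22, 39, 12); #f1c40f → (241, 196, 15).
R = 22 + 0.6333 × (241 − 22) = 160.693 → 161
G = 39 + 0.6333 × (196 − 39) = 138.428 → 138
B = 12 + 0.6333 × (15 − 12) = 13.9 → 14

(161, 138, 14)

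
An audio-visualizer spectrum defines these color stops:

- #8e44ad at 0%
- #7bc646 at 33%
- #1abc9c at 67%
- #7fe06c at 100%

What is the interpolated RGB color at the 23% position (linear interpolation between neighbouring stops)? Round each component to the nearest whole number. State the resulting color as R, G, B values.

23% lies between the 0% and 33% stops, so the local fraction is t = (23 − 0)/(33 − 0) = 23/33 ≈ 0.697.
#8e44ad → (142, 68, 173); #7bc646 → (123, 198, 70).
R = 142 + 0.697 × (123 − 142) = 128.757 → 129
G = 68 + 0.697 × (198 − 68) = 158.61 → 159
B = 173 + 0.697 × (70 − 173) = 101.209 → 101

(129, 159, 101)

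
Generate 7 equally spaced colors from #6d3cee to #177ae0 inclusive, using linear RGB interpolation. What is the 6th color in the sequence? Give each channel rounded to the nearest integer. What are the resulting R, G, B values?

With 7 swatches and endpoints inclusive, swatch 6 sits at t = (6 − 1)/(7 − 1) = 5/6 ≈ 0.8333.
#6d3cee → (109, 60, 238); #177ae0 → (23, 122, 224).
R = 109 + 0.8333 × (23 − 109) = 37.336 → 37
G = 60 + 0.8333 × (122 − 60) = 111.665 → 112
B = 238 + 0.8333 × (224 − 238) = 226.334 → 226

(37, 112, 226)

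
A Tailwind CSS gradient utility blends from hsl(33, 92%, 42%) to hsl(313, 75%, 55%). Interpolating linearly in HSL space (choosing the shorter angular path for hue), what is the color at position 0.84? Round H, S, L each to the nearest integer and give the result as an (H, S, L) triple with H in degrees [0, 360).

(326, 78, 53)

Hue: 313 − 33 = 280°, but |280| > 180 so the shorter arc goes the other way: Δh = 280 − 360 = -80°.
H = 33 + 0.84 × (-80) = -34.2 → -34 → -34 mod 360 = 326°
S = 92 + 0.84 × (75 − 92) = 77.72 → 78%
L = 42 + 0.84 × (55 − 42) = 52.92 → 53%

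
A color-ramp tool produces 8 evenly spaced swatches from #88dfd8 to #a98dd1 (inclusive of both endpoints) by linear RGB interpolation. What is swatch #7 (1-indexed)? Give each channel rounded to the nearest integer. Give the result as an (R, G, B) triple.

(164, 153, 210)

With 8 swatches and endpoints inclusive, swatch 7 sits at t = (7 − 1)/(8 − 1) = 6/7 ≈ 0.8571.
#88dfd8 → (136, 223, 216); #a98dd1 → (169, 141, 209).
R = 136 + 0.8571 × (169 − 136) = 164.284 → 164
G = 223 + 0.8571 × (141 − 223) = 152.718 → 153
B = 216 + 0.8571 × (209 − 216) = 210 → 210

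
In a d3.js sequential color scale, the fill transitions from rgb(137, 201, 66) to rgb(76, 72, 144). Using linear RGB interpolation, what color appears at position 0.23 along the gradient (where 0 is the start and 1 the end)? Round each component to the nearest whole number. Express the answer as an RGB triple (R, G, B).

R = 137 + 0.23 × (76 − 137) = 137 + 0.23 × -61 = 122.97 → 123
G = 201 + 0.23 × (72 − 201) = 201 + 0.23 × -129 = 171.33 → 171
B = 66 + 0.23 × (144 − 66) = 66 + 0.23 × 78 = 83.94 → 84

(123, 171, 84)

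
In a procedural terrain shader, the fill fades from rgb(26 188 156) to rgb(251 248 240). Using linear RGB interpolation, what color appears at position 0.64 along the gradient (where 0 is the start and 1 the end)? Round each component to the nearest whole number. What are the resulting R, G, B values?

R = 26 + 0.64 × (251 − 26) = 26 + 0.64 × 225 = 170 → 170
G = 188 + 0.64 × (248 − 188) = 188 + 0.64 × 60 = 226.4 → 226
B = 156 + 0.64 × (240 − 156) = 156 + 0.64 × 84 = 209.76 → 210

(170, 226, 210)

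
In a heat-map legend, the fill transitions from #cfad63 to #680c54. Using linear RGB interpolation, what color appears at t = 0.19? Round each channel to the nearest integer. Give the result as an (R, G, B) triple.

#cfad63 → (207, 173, 99); #680c54 → (104, 12, 84).
R = 207 + 0.19 × (104 − 207) = 207 + 0.19 × -103 = 187.43 → 187
G = 173 + 0.19 × (12 − 173) = 173 + 0.19 × -161 = 142.41 → 142
B = 99 + 0.19 × (84 − 99) = 99 + 0.19 × -15 = 96.15 → 96

(187, 142, 96)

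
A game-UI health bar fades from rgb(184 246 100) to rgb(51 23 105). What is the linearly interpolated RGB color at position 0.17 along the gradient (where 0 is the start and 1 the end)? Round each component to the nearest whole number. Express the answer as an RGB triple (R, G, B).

(161, 208, 101)

R = 184 + 0.17 × (51 − 184) = 184 + 0.17 × -133 = 161.39 → 161
G = 246 + 0.17 × (23 − 246) = 246 + 0.17 × -223 = 208.09 → 208
B = 100 + 0.17 × (105 − 100) = 100 + 0.17 × 5 = 100.85 → 101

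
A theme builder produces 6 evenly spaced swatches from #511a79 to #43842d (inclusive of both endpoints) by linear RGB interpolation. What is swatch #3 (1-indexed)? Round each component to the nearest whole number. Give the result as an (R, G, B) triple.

With 6 swatches and endpoints inclusive, swatch 3 sits at t = (3 − 1)/(6 − 1) = 2/5 ≈ 0.4.
#511a79 → (81, 26, 121); #43842d → (67, 132, 45).
R = 81 + 0.4 × (67 − 81) = 75.4 → 75
G = 26 + 0.4 × (132 − 26) = 68.4 → 68
B = 121 + 0.4 × (45 − 121) = 90.6 → 91

(75, 68, 91)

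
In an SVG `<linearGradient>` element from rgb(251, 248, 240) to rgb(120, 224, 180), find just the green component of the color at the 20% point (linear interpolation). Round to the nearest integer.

G = 248 + 0.2 × (224 − 248) = 243.2 → 243

243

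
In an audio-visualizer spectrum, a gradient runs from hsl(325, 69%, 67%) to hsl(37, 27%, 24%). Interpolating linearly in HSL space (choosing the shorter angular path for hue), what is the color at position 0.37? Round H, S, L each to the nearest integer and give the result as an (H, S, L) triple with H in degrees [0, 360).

Hue: 37 − 325 = -288°, but |-288| > 180 so the shorter arc goes the other way: Δh = -288 + 360 = 72°.
H = 325 + 0.37 × (72) = 351.64 → 352°
S = 69 + 0.37 × (27 − 69) = 53.46 → 53%
L = 67 + 0.37 × (24 − 67) = 51.09 → 51%

(352, 53, 51)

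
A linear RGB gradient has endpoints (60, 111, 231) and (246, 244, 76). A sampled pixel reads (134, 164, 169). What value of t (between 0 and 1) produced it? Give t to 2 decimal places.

0.40

Invert the lerp on the R channel (largest span, 186): t = (134 − 60) / (246 − 60) = 74/186 = 0.39785.
Check on G: (164 − 111)/(244 − 111) = 0.3985 ✓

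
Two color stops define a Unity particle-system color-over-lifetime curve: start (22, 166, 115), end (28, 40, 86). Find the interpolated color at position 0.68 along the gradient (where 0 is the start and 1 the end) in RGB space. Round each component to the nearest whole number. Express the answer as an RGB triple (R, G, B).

R = 22 + 0.68 × (28 − 22) = 22 + 0.68 × 6 = 26.08 → 26
G = 166 + 0.68 × (40 − 166) = 166 + 0.68 × -126 = 80.32 → 80
B = 115 + 0.68 × (86 − 115) = 115 + 0.68 × -29 = 95.28 → 95
So the blended color is (26, 80, 95), about #1a505f.

(26, 80, 95)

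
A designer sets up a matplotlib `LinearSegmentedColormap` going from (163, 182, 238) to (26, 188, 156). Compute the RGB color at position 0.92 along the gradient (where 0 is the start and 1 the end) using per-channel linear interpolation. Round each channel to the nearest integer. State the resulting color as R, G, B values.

(37, 188, 163)

R = 163 + 0.92 × (26 − 163) = 163 + 0.92 × -137 = 36.96 → 37
G = 182 + 0.92 × (188 − 182) = 182 + 0.92 × 6 = 187.52 → 188
B = 238 + 0.92 × (156 − 238) = 238 + 0.92 × -82 = 162.56 → 163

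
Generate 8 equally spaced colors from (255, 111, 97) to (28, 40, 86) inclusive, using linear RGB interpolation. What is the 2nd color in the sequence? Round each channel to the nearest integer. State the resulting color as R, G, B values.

(223, 101, 95)

With 8 swatches and endpoints inclusive, swatch 2 sits at t = (2 − 1)/(8 − 1) = 1/7 ≈ 0.1429.
R = 255 + 0.1429 × (28 − 255) = 222.562 → 223
G = 111 + 0.1429 × (40 − 111) = 100.854 → 101
B = 97 + 0.1429 × (86 − 97) = 95.428 → 95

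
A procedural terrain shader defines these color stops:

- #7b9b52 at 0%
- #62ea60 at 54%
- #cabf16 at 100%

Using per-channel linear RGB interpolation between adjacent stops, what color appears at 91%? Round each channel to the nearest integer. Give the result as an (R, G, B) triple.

(182, 199, 36)

91% lies between the 54% and 100% stops, so the local fraction is t = (91 − 54)/(100 − 54) = 37/46 ≈ 0.8043.
#62ea60 → (98, 234, 96); #cabf16 → (202, 191, 22).
R = 98 + 0.8043 × (202 − 98) = 181.647 → 182
G = 234 + 0.8043 × (191 − 234) = 199.415 → 199
B = 96 + 0.8043 × (22 − 96) = 36.482 → 36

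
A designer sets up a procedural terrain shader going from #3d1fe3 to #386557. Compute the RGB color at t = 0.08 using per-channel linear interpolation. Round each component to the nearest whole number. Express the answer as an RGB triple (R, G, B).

(61, 37, 216)

#3d1fe3 → (61, 31, 227); #386557 → (56, 101, 87).
R = 61 + 0.08 × (56 − 61) = 61 + 0.08 × -5 = 60.6 → 61
G = 31 + 0.08 × (101 − 31) = 31 + 0.08 × 70 = 36.6 → 37
B = 227 + 0.08 × (87 − 227) = 227 + 0.08 × -140 = 215.8 → 216
So the blended color is (61, 37, 216), about #3d25d8.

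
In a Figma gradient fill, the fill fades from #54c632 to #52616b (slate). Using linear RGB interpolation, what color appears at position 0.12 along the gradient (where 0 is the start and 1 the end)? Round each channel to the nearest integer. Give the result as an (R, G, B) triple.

(84, 186, 57)

#54c632 → (84, 198, 50); #52616b → (82, 97, 107).
R = 84 + 0.12 × (82 − 84) = 84 + 0.12 × -2 = 83.76 → 84
G = 198 + 0.12 × (97 − 198) = 198 + 0.12 × -101 = 185.88 → 186
B = 50 + 0.12 × (107 − 50) = 50 + 0.12 × 57 = 56.84 → 57
So the blended color is (84, 186, 57), about #54ba39.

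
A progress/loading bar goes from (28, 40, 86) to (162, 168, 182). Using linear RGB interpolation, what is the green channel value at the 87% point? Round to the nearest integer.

151

G = 40 + 0.87 × (168 − 40) = 151.36 → 151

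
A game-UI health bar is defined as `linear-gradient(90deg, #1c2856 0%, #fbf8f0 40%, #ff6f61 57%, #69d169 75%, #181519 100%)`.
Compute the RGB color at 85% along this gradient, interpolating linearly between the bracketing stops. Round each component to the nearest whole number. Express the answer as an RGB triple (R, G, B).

85% lies between the 75% and 100% stops, so the local fraction is t = (85 − 75)/(100 − 75) = 10/25 ≈ 0.4.
#69d169 → (105, 209, 105); #181519 → (24, 21, 25).
R = 105 + 0.4 × (24 − 105) = 72.6 → 73
G = 209 + 0.4 × (21 − 209) = 133.8 → 134
B = 105 + 0.4 × (25 − 105) = 73 → 73

(73, 134, 73)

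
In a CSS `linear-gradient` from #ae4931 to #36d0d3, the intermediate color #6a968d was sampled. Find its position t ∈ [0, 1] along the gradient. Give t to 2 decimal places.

Invert the lerp on the B channel (largest span, 162): t = (141 − 49) / (211 − 49) = 92/162 = 0.5679.
Check on R: (106 − 174)/(54 − 174) = 0.5667 ✓

0.57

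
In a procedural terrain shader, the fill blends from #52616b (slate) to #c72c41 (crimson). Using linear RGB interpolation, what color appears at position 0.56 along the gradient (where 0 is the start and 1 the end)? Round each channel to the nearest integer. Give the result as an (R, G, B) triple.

(148, 67, 83)

#52616b → (82, 97, 107); #c72c41 → (199, 44, 65).
R = 82 + 0.56 × (199 − 82) = 82 + 0.56 × 117 = 147.52 → 148
G = 97 + 0.56 × (44 − 97) = 97 + 0.56 × -53 = 67.32 → 67
B = 107 + 0.56 × (65 − 107) = 107 + 0.56 × -42 = 83.48 → 83
So the blended color is (148, 67, 83), about #944353.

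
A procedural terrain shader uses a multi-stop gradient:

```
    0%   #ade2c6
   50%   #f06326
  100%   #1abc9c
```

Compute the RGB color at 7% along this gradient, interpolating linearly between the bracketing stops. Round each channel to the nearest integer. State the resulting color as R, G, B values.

(182, 208, 176)

7% lies between the 0% and 50% stops, so the local fraction is t = (7 − 0)/(50 − 0) = 7/50 ≈ 0.14.
#ade2c6 → (173, 226, 198); #f06326 → (240, 99, 38).
R = 173 + 0.14 × (240 − 173) = 182.38 → 182
G = 226 + 0.14 × (99 − 226) = 208.22 → 208
B = 198 + 0.14 × (38 − 198) = 175.6 → 176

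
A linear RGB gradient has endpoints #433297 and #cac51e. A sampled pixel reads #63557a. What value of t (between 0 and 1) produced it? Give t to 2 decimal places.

Invert the lerp on the G channel (largest span, 147): t = (85 − 50) / (197 − 50) = 35/147 = 0.2381.
Check on R: (99 − 67)/(202 − 67) = 0.237 ✓

0.24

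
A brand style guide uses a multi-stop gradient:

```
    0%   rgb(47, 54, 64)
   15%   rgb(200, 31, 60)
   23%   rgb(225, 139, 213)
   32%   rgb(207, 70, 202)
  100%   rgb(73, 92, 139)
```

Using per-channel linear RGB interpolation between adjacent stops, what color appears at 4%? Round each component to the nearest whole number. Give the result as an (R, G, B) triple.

4% lies between the 0% and 15% stops, so the local fraction is t = (4 − 0)/(15 − 0) = 4/15 ≈ 0.2667.
R = 47 + 0.2667 × (200 − 47) = 87.805 → 88
G = 54 + 0.2667 × (31 − 54) = 47.866 → 48
B = 64 + 0.2667 × (60 − 64) = 62.933 → 63

(88, 48, 63)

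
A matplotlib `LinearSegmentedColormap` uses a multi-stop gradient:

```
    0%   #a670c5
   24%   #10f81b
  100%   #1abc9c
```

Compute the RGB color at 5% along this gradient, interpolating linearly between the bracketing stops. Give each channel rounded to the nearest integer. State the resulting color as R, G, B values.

(135, 140, 162)

5% lies between the 0% and 24% stops, so the local fraction is t = (5 − 0)/(24 − 0) = 5/24 ≈ 0.2083.
#a670c5 → (166, 112, 197); #10f81b → (16, 248, 27).
R = 166 + 0.2083 × (16 − 166) = 134.755 → 135
G = 112 + 0.2083 × (248 − 112) = 140.329 → 140
B = 197 + 0.2083 × (27 − 197) = 161.589 → 162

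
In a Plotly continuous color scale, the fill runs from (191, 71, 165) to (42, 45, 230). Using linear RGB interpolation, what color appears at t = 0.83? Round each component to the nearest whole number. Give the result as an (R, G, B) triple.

(67, 49, 219)

R = 191 + 0.83 × (42 − 191) = 191 + 0.83 × -149 = 67.33 → 67
G = 71 + 0.83 × (45 − 71) = 71 + 0.83 × -26 = 49.42 → 49
B = 165 + 0.83 × (230 − 165) = 165 + 0.83 × 65 = 218.95 → 219
So the blended color is (67, 49, 219), about #4331db.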